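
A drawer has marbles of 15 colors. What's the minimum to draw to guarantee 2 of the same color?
16

Solution: Worst case: 1 of each = 15. One more: 16.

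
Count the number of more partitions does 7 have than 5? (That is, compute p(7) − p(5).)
Pentagonal recurrence p(n) = p(n−1) + p(n−2) − p(n−5) − p(n−7) + …: p(7) = p(6) + p(5) − p(2) − p(0) = 11 + 7 − 2 − 1 = 15.
p(5) = p(4) + p(3) − p(0) = 5 + 3 − 1 = 7.
Difference = 15 − 7 = 8.
Final answer: 8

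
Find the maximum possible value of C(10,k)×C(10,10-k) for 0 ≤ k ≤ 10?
63,504

Reasoning: C(10,k)·C(10,10-k) = C(10,k)², maximised at the centre k = 5: C(10,5)² = 63,504.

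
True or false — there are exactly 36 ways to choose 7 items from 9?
True

C(9,7) = 36.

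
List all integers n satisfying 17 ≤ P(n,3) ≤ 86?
4, 5
P(3,3)=6; P(4,3)=24; P(5,3)=60; P(6,3)=120. So valid n = 4, 5.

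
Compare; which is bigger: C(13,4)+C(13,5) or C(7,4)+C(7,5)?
C(13,4)+C(13,5)

Working:
First=2,002, Second=56.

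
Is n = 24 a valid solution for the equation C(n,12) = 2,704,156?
Yes

Working:
C(24,12) = 24·23·22·21·20·19·18·17·16·15·14·13/12! = 1,295,295,050,649,600/479,001,600 = 2,704,156, which equals 2,704,156.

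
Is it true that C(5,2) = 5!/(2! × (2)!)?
False

Solution: The correct denominator is 2!×3!, giving C(5,2) = 10; the stated RHS is 5!/(2!×2!) = 30 ≠ 10, so the statement does not hold.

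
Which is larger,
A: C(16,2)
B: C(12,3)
B

Explanation: A=C(16,2)=120, B=C(12,3)=220.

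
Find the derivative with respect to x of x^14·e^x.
(14x^13 + x^14)e^x
Product rule: d/dx[x^14]·e^x + x^14·d/dx[e^x] = 14x^{13}e^x + x^14e^x.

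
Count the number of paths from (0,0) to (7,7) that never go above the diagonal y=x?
429

Working:
Counted by the Catalan number C_7: C_7 = C(14,7)/(7+1) = 3,432/8 = 429.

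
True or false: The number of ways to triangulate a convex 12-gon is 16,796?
Triangulations of a convex 12-gon are counted by the Catalan number C_10: C_10 = C(20,10)/(10+1) = 184,756/11 = 16,796.
Final answer: True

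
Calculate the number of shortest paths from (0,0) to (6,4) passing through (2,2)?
90

Reasoning: To (2,2): C(4,2)=6. From there: C(6,4)=15. Total: 90.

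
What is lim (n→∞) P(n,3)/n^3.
1

Explanation: P(n,3) = n(n-1)(n-2) ≈ n^3 for large n. Limit = 1.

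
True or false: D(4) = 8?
False

Derangements of 4 elements: D(4) = (4-1)·[D(3) + D(2)] = 3·[2 + 1] = 9.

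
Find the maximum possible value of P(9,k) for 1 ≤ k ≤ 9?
362,880

Working:
P(9,k) increases in k, so maximum at k = 9: 9! = 362,880.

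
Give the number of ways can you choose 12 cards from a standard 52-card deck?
206,379,406,870
C(52,12) = 206,379,406,870.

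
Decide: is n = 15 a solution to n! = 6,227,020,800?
15! = 15·14! = 15·87,178,291,200 = 1,307,674,368,000, which does not equal 6,227,020,800.

Answer: No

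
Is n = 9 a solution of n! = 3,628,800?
No
9! = 9·8! = 9·40,320 = 362,880, which does not equal 3,628,800.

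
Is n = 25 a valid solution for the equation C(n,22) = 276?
No

Working:
C(25,22) = 25·24·23·22·21·20·19·18·17·16·15·14·13·12·11·10·9·8·7·6·5·4/22! = 2,585,201,673,888,497,664,000,000/1,124,000,727,777,607,680,000 = 2,300, which does not equal 276.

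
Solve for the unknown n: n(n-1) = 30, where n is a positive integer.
6

Explanation: n² − n − 30 = 0, so n = (1 ± √(1 + 4·30))/2 = (1 ± √121)/2 = (1 ± 11)/2, i.e. n = 6 or n = -5. Taking the positive root, n = 6 (check: 6×5 = 30).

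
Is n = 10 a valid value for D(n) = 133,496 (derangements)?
No

Explanation: D(10) = (10-1)·[D(9) + D(8)] = 9·[133,496 + 14,833] = 1,334,961, which does not equal 133,496.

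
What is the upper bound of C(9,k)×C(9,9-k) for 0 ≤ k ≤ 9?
15,876

Explanation: C(9,k)·C(9,9-k) = C(9,k)², maximised at the centre k = 4: C(9,4)² = 15,876.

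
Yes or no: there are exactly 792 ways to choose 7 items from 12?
Yes

Reasoning: C(12,7) = 792.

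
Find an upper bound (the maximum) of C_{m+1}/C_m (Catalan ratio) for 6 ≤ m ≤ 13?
18/5

Reasoning: C_{m+1}/C_m = 2(2m+1)/(m+2), which increases with m. Maximum at m = 13: 2·27/15 = 18/5.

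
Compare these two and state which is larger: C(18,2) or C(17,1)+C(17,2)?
Equal

Reasoning: By Pascal's identity: C(18,2) = C(17,1)+C(17,2) = 153. Equal.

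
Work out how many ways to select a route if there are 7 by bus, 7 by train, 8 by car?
22

By the addition principle: 7 + 7 + 8 = 22.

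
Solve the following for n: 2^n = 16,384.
14

16,384 = 1,024 × 16 = 2^10 × 2^4 = 2^14, so n = 14.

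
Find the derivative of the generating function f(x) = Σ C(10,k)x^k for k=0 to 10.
Σ k·C(10,k)x^(k-1) for k=1 to 10

Solution: Term-by-term differentiation gives Σ k·C(10,k)x^{k-1} for k=1 to 10.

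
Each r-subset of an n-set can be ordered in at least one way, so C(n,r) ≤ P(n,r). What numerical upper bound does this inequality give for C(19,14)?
1,013,709,170,073,600

Reasoning: P(19,14) = 19·18·17·16·15·14·13·12·11·10·9·8·7·6 = 1,013,709,170,073,600, so C(19,14) ≤ 1,013,709,170,073,600. (The bound is loose by a factor of 14! = 87,178,291,200: C(19,14) = 1,013,709,170,073,600/87,178,291,200 = 11,628.)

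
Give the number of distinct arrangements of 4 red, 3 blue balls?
35

Working:
Multinomial: 7!/(4! × 3!) = 35.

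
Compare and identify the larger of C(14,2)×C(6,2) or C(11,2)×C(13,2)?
C(11,2)×C(13,2)

Explanation: C(14,2)×C(6,2)=1,365, C(11,2)×C(13,2)=4,290.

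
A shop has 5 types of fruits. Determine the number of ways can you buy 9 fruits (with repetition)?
Stars and bars: C(9+5-1, 9) = C(13, 9) = 715.
Final answer: 715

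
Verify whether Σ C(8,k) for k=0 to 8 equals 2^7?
False

Binomial theorem: Σ C(8,k) = (1+1)^8 = 2^8 = 256; RHS 2^7 = 128.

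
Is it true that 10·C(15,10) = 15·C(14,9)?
True

Working:
Absorption identity k·C(n,k) = n·C(n-1,k-1). LHS = 10·3003 = 30,030; RHS = 15·2002 = 30,030.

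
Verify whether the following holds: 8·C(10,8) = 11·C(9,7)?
False

Reasoning: Absorption identity k·C(n,k) = n·C(n-1,k-1). LHS = 8·45 = 360; RHS = 11·36 = 396.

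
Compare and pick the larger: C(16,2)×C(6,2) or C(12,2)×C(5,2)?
C(16,2)×C(6,2)
C(16,2)×C(6,2)=1,800, C(12,2)×C(5,2)=660.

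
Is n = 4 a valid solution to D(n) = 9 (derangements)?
Yes

Explanation: D(4) = (4-1)·[D(3) + D(2)] = 3·[2 + 1] = 9, which equals 9.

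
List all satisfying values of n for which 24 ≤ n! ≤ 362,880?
4, 5, 6, 7, 8, 9

Solution: n! is strictly increasing; 4! = 24 and 9! = 362,880, so valid n = 4, 5, 6, 7, 8, 9.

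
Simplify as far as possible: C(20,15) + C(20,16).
20,349

Reasoning: By Pascal's identity: C(21,16) = 20,349.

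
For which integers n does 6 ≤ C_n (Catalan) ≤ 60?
4, 5
C_3=5; C_4=14; C_5=42; C_6=132. So valid n = 4, 5.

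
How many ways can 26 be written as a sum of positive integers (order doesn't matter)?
Pentagonal recurrence p(n) = p(n−1) + p(n−2) − p(n−5) − p(n−7) + …: p(26) = p(25) + p(24) − p(21) − p(19) + p(14) + p(11) − p(4) − p(0) = 1,958 + 1,575 − 792 − 490 + 135 + 56 − 5 − 1 = 2,436.
Final answer: 2,436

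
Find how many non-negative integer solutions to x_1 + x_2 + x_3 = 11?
78
C(11+3-1, 3-1) = 78.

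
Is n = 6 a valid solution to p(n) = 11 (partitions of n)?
Yes

Solution: Pentagonal recurrence p(n) = p(n−1) + p(n−2) − p(n−5) − p(n−7) + …: p(6) = p(5) + p(4) − p(1) = 7 + 5 − 1 = 11, which equals 11.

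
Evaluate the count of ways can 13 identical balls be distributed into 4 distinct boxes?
560

C(13+4-1, 4-1) = C(16, 3) = 560.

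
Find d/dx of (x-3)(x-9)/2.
(2x - 12)/2

Solution: d/dx[(x-3)(x-9)] = (x-9) + (x-3) = 2x - 12. Dividing by 2 gives (2x - 12)/2.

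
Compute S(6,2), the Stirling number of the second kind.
Using the Stirling recurrence: S(n,k) = k·S(n-1,k) + S(n-1,k-1)
S(6,2) = 2·S(5,2) + S(5,1)
         = 2·15 + 1
         = 30 + 1
         = 31

Answer: 31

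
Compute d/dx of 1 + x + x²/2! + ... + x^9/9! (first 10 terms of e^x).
1 + x + x²/2! + ... + x^8/8!
Differentiating term by term gives the first 9 terms of e^x.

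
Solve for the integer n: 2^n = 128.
7

2^7 = 128, so n = 7.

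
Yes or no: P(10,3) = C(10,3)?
No

Working:
P(10,3) = 720 but C(10,3) = 120; they differ by a factor of 3! = 6, so the statement does not hold.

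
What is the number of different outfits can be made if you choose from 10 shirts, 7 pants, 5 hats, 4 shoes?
1,400

Working:
By the multiplication principle: 10 × 7 × 5 × 4 = 1,400.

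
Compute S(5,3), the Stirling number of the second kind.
25

Solution: Using the Stirling recurrence: S(n,k) = k·S(n-1,k) + S(n-1,k-1)
S(5,3) = 3·S(4,3) + S(4,2)
         = 3·6 + 7
         = 18 + 7
         = 25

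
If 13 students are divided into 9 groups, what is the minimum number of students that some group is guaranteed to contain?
Pigeonhole: ⌈13/9⌉ = 2.
Final answer: 2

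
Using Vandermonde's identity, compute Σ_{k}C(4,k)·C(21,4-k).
= C(4+21,4) = C(25,4) = 12,650.

Answer: 12,650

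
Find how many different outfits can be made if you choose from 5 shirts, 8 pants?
By the multiplication principle: 5 × 8 = 40.

Answer: 40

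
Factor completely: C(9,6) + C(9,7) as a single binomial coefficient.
By Pascal's identity: C(9,6) + C(9,7) = C(10,7) = 120.

Answer: C(10,7)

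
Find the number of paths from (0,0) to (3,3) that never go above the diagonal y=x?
5

Counted by the Catalan number C_3: C_3 = C(6,3)/(3+1) = 20/4 = 5.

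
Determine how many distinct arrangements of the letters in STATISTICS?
50,400

Solution: Word has 10 letters (S=3, T=3, A=1, I=2, C=1). Arrangements: 10!/Π(k!) = 50,400.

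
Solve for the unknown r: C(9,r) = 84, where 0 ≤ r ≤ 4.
3

Reasoning: C(9,r) is increasing for 0 ≤ r ≤ 4. Stepping up (C(9,r+1) = C(9,r)·(9−r)/(r+1)): C(9,1) = 9, C(9,2) = 36, C(9,3) = 84 ✓. So r = 3.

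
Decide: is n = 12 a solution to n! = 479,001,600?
Yes
12! = 12·11! = 12·39,916,800 = 479,001,600, which equals 479,001,600.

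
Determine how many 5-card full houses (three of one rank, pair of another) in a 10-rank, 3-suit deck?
Triple rank: 10. Triple suits: C(3,3)=1. Pair rank: 9. Pair suits: C(3,2)=3. Total: 270.

Answer: 270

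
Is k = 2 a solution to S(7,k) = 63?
S(7,2) = 2·S(6,2) + S(6,1) = 2·31 + 1 = 63, which equals 63.

Answer: Yes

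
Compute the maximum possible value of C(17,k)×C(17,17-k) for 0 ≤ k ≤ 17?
590,976,100

C(17,k)·C(17,17-k) = C(17,k)², maximised at the centre k = 8: C(17,8)² = 590,976,100.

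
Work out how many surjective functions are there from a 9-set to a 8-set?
Onto functions = 8! × S(9,8)
First compute S(9,8) via recurrence:
Using the Stirling recurrence: S(n,k) = k·S(n-1,k) + S(n-1,k-1)
S(9,8) = 8·S(8,8) + S(8,7)
         = 8·1 + 28
         = 8 + 28
         = 36
Then: 40320 × 36 = 1,451,520

Answer: 1,451,520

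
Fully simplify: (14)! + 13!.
93,405,312,000

Solution: (14)! + 13! = (14)·13! + 13! = (14+1)·13! = 15·13! = 93,405,312,000.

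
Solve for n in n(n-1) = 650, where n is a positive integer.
26

Working:
n² − n − 650 = 0, so n = (1 ± √(1 + 4·650))/2 = (1 ± √2,601)/2 = (1 ± 51)/2, i.e. n = 26 or n = -25. Taking the positive root, n = 26 (check: 26×25 = 650).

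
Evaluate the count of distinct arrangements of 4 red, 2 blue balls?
Multinomial: 6!/(4! × 2!) = 15.

Answer: 15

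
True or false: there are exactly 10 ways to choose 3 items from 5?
C(5,3) = 10.
Final answer: True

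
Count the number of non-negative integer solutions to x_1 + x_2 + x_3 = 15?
136
C(15+3-1, 3-1) = 136.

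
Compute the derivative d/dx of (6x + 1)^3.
18(6x + 1)^2
Chain rule: 3(6x+1)^{2} × 6 = 18(6x+1)^{2}.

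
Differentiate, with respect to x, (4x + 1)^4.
16(4x + 1)^3
Chain rule: 4(4x+1)^{3} × 4 = 16(4x+1)^{3}.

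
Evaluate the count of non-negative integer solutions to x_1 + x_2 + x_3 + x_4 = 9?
220

Solution: C(9+4-1, 4-1) = 220.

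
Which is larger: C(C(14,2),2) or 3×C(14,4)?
C(C(14,2),2)

Explanation: C(C(14,2),2)=4,095, 3×C(14,4)=3,003.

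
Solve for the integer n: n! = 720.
n! is strictly increasing. 4! = 24, 5! = 120, 6! = 720 ✓. So n = 6.
Final answer: 6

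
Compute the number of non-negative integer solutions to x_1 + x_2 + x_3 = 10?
66

Working:
C(10+3-1, 3-1) = 66.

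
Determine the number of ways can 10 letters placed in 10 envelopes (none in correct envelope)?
1,334,961

Reasoning: Using D(n) = (n-1)[D(n-1) + D(n-2)]:
D(10) = (10-1) × [D(9) + D(8)]
      = 9 × [133496 + 14833]
      = 9 × 148329
      = 1,334,961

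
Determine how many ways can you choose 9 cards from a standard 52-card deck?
3,679,075,400

Explanation: C(52,9) = 3,679,075,400.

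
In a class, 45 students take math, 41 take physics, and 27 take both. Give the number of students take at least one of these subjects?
|A∪B| = |A|+|B|-|A∩B| = 45+41-27 = 59.
Final answer: 59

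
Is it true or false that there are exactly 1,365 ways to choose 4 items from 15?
True

Working:
C(15,4) = 1,365.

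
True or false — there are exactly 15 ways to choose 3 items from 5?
False

Explanation: C(5,3) = 10 ≠ 15.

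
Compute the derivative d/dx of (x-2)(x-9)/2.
(2x - 11)/2

Explanation: d/dx[(x-2)(x-9)] = (x-9) + (x-2) = 2x - 11. Dividing by 2 gives (2x - 11)/2.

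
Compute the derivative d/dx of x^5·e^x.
(5x^4 + x^5)e^x

Reasoning: Product rule: d/dx[x^5]·e^x + x^5·d/dx[e^x] = 5x^{4}e^x + x^5e^x.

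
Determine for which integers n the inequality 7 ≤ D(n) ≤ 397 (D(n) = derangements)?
4, 5, 6

Explanation: Using D(n) = (n−1)[D(n−1) + D(n−2)] with D(1)=0, D(2)=1: D(3)=2; D(4)=9; D(5)=44; D(6)=265; D(7)=1,854. So valid n = 4, 5, 6.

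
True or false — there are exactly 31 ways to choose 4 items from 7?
False
C(7,4) = 35 ≠ 31.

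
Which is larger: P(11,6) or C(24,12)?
C(24,12)
P(11,6)=332,640, C(24,12)=2,704,156.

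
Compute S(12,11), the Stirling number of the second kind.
66

Working:
Using the Stirling recurrence: S(n,k) = k·S(n-1,k) + S(n-1,k-1)
S(12,11) = 11·S(11,11) + S(11,10)
         = 11·1 + 55
         = 11 + 55
         = 66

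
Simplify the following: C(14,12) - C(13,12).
78
C(14,12) - C(13,12) = C(13,11) = 78.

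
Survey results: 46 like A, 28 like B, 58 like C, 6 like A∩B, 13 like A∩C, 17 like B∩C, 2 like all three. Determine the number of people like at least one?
98

|A∪B∪C| = 46+28+58-6-13-17+2 = 98.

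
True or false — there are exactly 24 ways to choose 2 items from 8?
C(8,2) = 28 ≠ 24.
Final answer: False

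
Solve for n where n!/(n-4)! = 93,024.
19

Reasoning: n!/(n-4)! = n×(n-1)×(n-2)×(n-3), a product of 4 consecutive integers ≈ (n−1.5)^4. 93,024^(1/4) + 1.5 ≈ 19.0; check n = 19: 19×18×17×16 = 93,024 ✓. So n = 19.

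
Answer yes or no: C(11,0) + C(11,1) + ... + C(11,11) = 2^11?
Yes

Solution: Binomial theorem with x = y = 1: Σ C(11,i) = (1+1)^11 = 2^11 = 2,048. The statement holds.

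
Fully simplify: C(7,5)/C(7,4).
3/5

Explanation: C(n,k+1)/C(n,k) = (n−k)/(k+1). Here (7−4)/(4+1) = 3/5 = 3/5.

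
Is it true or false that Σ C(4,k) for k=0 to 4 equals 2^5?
False

Reasoning: Binomial theorem: Σ C(4,k) = (1+1)^4 = 2^4 = 16; RHS 2^5 = 32.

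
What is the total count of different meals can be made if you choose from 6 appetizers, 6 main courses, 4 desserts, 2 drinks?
288

Reasoning: By the multiplication principle: 6 × 6 × 4 × 2 = 288.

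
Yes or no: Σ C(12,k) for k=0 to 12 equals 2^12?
Yes

Solution: Binomial theorem: Σ C(12,k) = (1+1)^12 = 2^12 = 4,096; RHS 2^12 = 4,096.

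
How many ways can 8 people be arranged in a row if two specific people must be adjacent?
Treat pair as unit: (8-1)! arrangements × 2 internal orders = 10,080.

Answer: 10,080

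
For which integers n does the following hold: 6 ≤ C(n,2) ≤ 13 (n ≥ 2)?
4, 5

Reasoning: C(3,2)=3; C(4,2)=6; C(5,2)=10; C(6,2)=15. So valid n = 4, 5.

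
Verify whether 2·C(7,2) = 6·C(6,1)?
False

Explanation: Absorption identity k·C(n,k) = n·C(n-1,k-1). LHS = 2·21 = 42; RHS = 6·6 = 36.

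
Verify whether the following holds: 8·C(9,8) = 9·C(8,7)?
True

Working:
Absorption identity k·C(n,k) = n·C(n-1,k-1). LHS = 8·9 = 72; RHS = 9·8 = 72.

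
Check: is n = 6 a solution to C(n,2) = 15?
C(6,2) = 6·5/2! = 30/2 = 15, which equals 15.

Answer: Yes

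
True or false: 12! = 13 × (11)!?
12! = 12 × 11! = 479,001,600, but 13 × 11! = 518,918,400.
Final answer: False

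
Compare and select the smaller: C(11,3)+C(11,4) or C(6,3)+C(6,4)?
C(6,3)+C(6,4)

Solution: First=495, Second=35.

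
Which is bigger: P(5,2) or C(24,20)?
P(5,2)=20, C(24,20)=10,626.
Final answer: C(24,20)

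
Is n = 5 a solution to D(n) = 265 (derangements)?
D(5) = (5-1)·[D(4) + D(3)] = 4·[9 + 2] = 44, which does not equal 265.
Final answer: No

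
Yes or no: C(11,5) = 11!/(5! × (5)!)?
No

Reasoning: The correct denominator is 5!×6!, giving C(11,5) = 462; the stated RHS is 11!/(5!×5!) = 2,772 ≠ 462, so the statement does not hold.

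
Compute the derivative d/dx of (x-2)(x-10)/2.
(2x - 12)/2

Reasoning: d/dx[(x-2)(x-10)] = (x-10) + (x-2) = 2x - 12. Dividing by 2 gives (2x - 12)/2.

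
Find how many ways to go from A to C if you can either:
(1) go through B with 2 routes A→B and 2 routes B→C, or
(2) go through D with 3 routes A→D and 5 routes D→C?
19

Working:
Route via B: 2×2=4. Route via D: 3×5=15. Total: 19.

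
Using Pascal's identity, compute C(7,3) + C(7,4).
70
C(7,3) + C(7,4) = C(8,4) = 70.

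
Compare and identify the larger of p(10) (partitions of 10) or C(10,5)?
Pentagonal recurrence p(n) = p(n−1) + p(n−2) − p(n−5) − p(n−7) + …: p(10) = p(9) + p(8) − p(5) − p(3) = 30 + 22 − 7 − 3 = 42; C(10,5) = 252.

Answer: C(10,5)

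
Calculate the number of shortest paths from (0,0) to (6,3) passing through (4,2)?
45

To (4,2): C(6,4)=15. From there: C(3,2)=3. Total: 45.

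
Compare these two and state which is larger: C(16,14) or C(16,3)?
C(16,14)=120, C(16,3)=560.
Final answer: C(16,3)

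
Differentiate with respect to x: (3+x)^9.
9(3+x)^8

Explanation: Using the power rule: d/dx (3+x)^9 = 9(3+x)^{8}.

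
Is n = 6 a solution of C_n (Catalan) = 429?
No

C_6 = C(12,6)/(6+1) = 924/7 = 132, which does not equal 429.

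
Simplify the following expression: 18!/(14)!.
This equals 18×17×...×15 = 73,440.
Final answer: 73,440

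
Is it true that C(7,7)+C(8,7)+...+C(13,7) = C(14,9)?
False
Hockey stick identity gives Σ = C(14,8) = 3,003; RHS C(14,9) = 2,002.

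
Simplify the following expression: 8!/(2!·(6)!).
28

Working:
This is C(8,2) = 28.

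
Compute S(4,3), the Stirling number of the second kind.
Using the Stirling recurrence: S(n,k) = k·S(n-1,k) + S(n-1,k-1)
S(4,3) = 3·S(3,3) + S(3,2)
         = 3·1 + 3
         = 3 + 3
         = 6
Final answer: 6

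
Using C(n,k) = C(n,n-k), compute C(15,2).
105

Reasoning: C(15,2) = C(15,13) = 105.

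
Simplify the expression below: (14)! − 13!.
80,951,270,400

Solution: (14)! − 13! = (14)·13! − 13! = (14−1)·13! = 13·13! = 80,951,270,400.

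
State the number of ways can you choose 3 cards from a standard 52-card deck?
22,100
C(52,3) = 22,100.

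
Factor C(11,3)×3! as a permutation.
P(11,3)

Explanation: C(11,3)×3! = [11!/(3!(8)!)]×3! = 11!/(8)! = P(11,3) = 990.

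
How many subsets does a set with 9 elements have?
Each element can be included or excluded: 2^9 = 512.

Answer: 512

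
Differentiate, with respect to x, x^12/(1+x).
Quotient rule: [12x^{11}(1+x) - x^12]/(1+x)².
Final answer: (12x^11(1+x) - x^12)/(1+x)²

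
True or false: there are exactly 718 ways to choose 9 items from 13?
False

Reasoning: C(13,9) = 715 ≠ 718.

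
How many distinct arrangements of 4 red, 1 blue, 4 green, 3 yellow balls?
138,600

Reasoning: Multinomial: 12!/(4! × 1! × 4! × 3!) = 138,600.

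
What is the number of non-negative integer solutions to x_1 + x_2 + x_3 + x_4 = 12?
C(12+4-1, 4-1) = 455.
Final answer: 455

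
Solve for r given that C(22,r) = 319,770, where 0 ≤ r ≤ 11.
8

Explanation: C(22,r) is increasing for 0 ≤ r ≤ 11. Stepping up (C(22,r+1) = C(22,r)·(22−r)/(r+1)): C(22,1) = 22, C(22,2) = 231, C(22,3) = 1,540, C(22,4) = 7,315, C(22,5) = 26,334, C(22,6) = 74,613, C(22,7) = 170,544, C(22,8) = 319,770 ✓. So r = 8.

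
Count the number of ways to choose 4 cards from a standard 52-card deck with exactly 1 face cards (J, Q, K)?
118,560

Explanation: 12 face cards and 40 non-face cards: C(12,1) × C(40,3) = 12 × 9,880 = 118,560.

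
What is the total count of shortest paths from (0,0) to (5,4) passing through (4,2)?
45

To (4,2): C(6,4)=15. From there: C(3,1)=3. Total: 45.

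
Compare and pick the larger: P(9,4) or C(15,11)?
P(9,4)

P(9,4)=3,024, C(15,11)=1,365.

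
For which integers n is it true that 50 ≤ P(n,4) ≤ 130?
5

P(4,4)=24; P(5,4)=120; P(6,4)=360. So valid n = 5.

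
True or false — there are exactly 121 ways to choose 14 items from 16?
C(16,14) = 120 ≠ 121.

Answer: False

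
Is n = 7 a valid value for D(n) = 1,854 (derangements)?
Yes
D(7) = (7-1)·[D(6) + D(5)] = 6·[265 + 44] = 1,854, which equals 1,854.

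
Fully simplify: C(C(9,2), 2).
630

Explanation: C(9,2) = 36, then C(36, 2) = 630.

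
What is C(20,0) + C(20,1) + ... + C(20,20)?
1,048,576

Reasoning: Sum of binomial coefficients = 2^20 = 1,048,576.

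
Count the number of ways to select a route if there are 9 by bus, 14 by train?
23

Explanation: By the addition principle: 9 + 14 = 23.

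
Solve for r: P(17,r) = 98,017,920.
7

Explanation: P(17,r) = 17·16·…·(17−r+1), a product of r factors. Multiplying down from 17: 17 = 17; 17·16 = 272; 17·16·15 = 4,080; 17·16·15·14 = 57,120; 17·16·15·14·13 = 742,560; 17·16·15·14·13·12 = 8,910,720; 17·16·15·14·13·12·11 = 98,017,920 ✓ (7 factors). So r = 7.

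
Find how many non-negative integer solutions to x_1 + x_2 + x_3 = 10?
66

Solution: C(10+3-1, 3-1) = 66.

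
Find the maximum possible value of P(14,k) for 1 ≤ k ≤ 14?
P(14,k) increases in k, so maximum at k = 14: 14! = 87,178,291,200.

Answer: 87,178,291,200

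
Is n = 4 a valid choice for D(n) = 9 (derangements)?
D(4) = (4-1)·[D(3) + D(2)] = 3·[2 + 1] = 9, which equals 9.
Final answer: Yes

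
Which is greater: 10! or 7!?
10!

10!=3,628,800, 7!=5,040. 10! > 7!.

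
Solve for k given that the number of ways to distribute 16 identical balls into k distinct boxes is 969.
4

Working:
Stars and bars: the count is C(16+k−1, k−1), increasing in k. k=2: C(17,1) = 17, k=3: C(18,2) = 153, k=4: C(19,3) = 969 ✓. So k = 4.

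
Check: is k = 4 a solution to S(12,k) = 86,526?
S(12,4) = 4·S(11,4) + S(11,3) = 4·145,750 + 28,501 = 611,501, which does not equal 86,526.
Final answer: No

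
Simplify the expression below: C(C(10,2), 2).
990

Solution: C(10,2) = 45, then C(45, 2) = 990.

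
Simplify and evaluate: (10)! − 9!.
(10)! − 9! = (10)·9! − 9! = (10−1)·9! = 9·9! = 3,265,920.

Answer: 3,265,920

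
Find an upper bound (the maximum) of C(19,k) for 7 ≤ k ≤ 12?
92,378

C(19,k) is maximised at the centre of the row: C(19,9) = 92,378.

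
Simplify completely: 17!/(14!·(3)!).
680

Explanation: This is C(17,14) = 680.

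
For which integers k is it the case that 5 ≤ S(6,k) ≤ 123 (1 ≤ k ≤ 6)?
2, 3, 4, 5

Reasoning: S(6,1)=1; S(6,2)=31; S(6,3)=90; S(6,4)=65; S(6,5)=15; S(6,6)=1. So valid k = 2, 3, 4, 5.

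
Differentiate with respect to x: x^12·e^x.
(12x^11 + x^12)e^x

Explanation: Product rule: d/dx[x^12]·e^x + x^12·d/dx[e^x] = 12x^{11}e^x + x^12e^x.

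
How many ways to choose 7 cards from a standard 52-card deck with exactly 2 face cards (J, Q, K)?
43,428,528

Explanation: 12 face cards and 40 non-face cards: C(12,2) × C(40,5) = 66 × 658,008 = 43,428,528.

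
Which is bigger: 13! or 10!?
13!=6,227,020,800, 10!=3,628,800. 13! > 10!.
Final answer: 13!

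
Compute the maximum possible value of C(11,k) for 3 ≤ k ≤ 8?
462

Explanation: C(11,k) is maximised at the centre of the row: C(11,5) = 462.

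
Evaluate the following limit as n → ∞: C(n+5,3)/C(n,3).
1

Explanation: Both numerator and denominator grow as n^3/3! for large n, so the ratio → 1.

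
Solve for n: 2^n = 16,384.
14

Explanation: 16,384 = 1,024 × 16 = 2^10 × 2^4 = 2^14, so n = 14.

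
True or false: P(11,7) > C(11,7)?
P(11,7) = 1,663,200 and C(11,7) = 330; P(n,r) = r! × C(n,r) so P > C whenever r ≥ 2.

Answer: True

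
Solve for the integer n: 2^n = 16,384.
14

Solution: 16,384 = 1,024 × 16 = 2^10 × 2^4 = 2^14, so n = 14.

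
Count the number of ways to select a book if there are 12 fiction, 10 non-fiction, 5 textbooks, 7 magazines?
34
By the addition principle: 12 + 10 + 5 + 7 = 34.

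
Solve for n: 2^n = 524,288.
19

524,288 = 1,024 × 512 = 2^10 × 2^9 = 2^19, so n = 19.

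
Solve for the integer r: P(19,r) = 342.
2

Solution: P(19,r) = 19·18·…·(19−r+1), a product of r factors. Multiplying down from 19: 19 = 19; 19·18 = 342 ✓ (2 factors). So r = 2.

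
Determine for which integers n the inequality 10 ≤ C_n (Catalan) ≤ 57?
4, 5

Working:
C_3=5; C_4=14; C_5=42; C_6=132. So valid n = 4, 5.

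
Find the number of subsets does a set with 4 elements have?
Each element can be included or excluded: 2^4 = 16.

Answer: 16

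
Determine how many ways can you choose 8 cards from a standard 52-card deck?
752,538,150

Explanation: C(52,8) = 752,538,150.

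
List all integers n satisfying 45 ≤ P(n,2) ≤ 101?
8, 9, 10

Explanation: P(7,2)=42; P(8,2)=56; P(9,2)=72; P(10,2)=90; P(11,2)=110. So valid n = 8, 9, 10.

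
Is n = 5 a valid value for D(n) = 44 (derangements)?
Yes

Solution: D(5) = (5-1)·[D(4) + D(3)] = 4·[9 + 2] = 44, which equals 44.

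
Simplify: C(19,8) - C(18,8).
31,824

Reasoning: C(19,8) - C(18,8) = C(18,7) = 31,824.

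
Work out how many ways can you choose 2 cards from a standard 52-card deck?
1,326

Working:
C(52,2) = 1,326.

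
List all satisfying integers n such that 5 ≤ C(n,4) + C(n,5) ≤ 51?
5, 6

Reasoning: C(4,4)+C(4,5)=1; C(5,4)+C(5,5)=6; C(6,4)+C(6,5)=21; C(7,4)+C(7,5)=56. So valid n = 5, 6.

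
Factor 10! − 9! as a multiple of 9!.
10! − 9! = 10·9! − 9! = (10 − 1)·9! = 9 × 9! = 3,265,920.

Answer: 9 × 9! = 3,265,920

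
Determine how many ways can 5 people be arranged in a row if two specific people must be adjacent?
Treat pair as unit: (5-1)! arrangements × 2 internal orders = 48.
Final answer: 48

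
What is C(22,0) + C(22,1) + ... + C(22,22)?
4,194,304

Reasoning: Sum of binomial coefficients = 2^22 = 4,194,304.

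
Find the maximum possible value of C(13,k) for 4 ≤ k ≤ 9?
1,716

Solution: C(13,k) is maximised at the centre of the row: C(13,6) = 1,716.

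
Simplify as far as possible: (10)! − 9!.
3,265,920

Solution: (10)! − 9! = (10)·9! − 9! = (10−1)·9! = 9·9! = 3,265,920.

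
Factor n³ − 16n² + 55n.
n(n − 5)(n − 11)

Working:
n³ − 16n² + 55n = n(n² − 16n + 55) = n(n − 5)(n − 11).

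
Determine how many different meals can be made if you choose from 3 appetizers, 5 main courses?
15

Reasoning: By the multiplication principle: 3 × 5 = 15.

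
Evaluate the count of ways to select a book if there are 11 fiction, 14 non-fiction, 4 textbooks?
By the addition principle: 11 + 14 + 4 = 29.
Final answer: 29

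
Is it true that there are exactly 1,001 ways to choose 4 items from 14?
True

Explanation: C(14,4) = 1,001.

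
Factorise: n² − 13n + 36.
(n − 4)(n − 9)

Working:
Seek roots whose sum is 13 and product is 36: (4, 9). So n² − 13n + 36 = (n − 4)(n − 9).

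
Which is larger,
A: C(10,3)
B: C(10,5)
B

Solution: A=C(10,3)=120, B=C(10,5)=252.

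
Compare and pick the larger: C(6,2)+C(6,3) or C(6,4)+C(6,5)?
First=35, Second=21.
Final answer: C(6,2)+C(6,3)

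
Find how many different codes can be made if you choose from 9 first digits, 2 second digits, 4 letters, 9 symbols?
648
By the multiplication principle: 9 × 2 × 4 × 9 = 648.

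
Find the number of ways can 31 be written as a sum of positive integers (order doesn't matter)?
6,842

Pentagonal recurrence p(n) = p(n−1) + p(n−2) − p(n−5) − p(n−7) + …: p(31) = p(30) + p(29) − p(26) − p(24) + p(19) + p(16) − p(9) − p(5) = 5,604 + 4,565 − 2,436 − 1,575 + 490 + 231 − 30 − 7 = 6,842.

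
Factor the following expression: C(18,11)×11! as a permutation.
P(18,11)

Working:
C(18,11)×11! = [18!/(11!(7)!)]×11! = 18!/(7)! = P(18,11) = 1,270,312,243,200.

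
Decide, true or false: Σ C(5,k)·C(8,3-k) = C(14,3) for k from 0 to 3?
Vandermonde's identity gives C(13,3) = 286; RHS C(14,3) = 364.

Answer: False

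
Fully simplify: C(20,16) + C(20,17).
5,985

Working:
By Pascal's identity: C(21,17) = 5,985.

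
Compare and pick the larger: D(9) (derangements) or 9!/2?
9!/2

Solution: D(9) = (9-1)·[D(8) + D(7)] = 8·[14,833 + 1,854] = 133,496; 9!/2 = 362,880/2 = 181,440.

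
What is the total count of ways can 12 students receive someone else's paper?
176,214,841

Using D(n) = (n-1)[D(n-1) + D(n-2)]:
D(12) = (12-1) × [D(11) + D(10)]
      = 11 × [14684570 + 1334961]
      = 11 × 16019531
      = 176,214,841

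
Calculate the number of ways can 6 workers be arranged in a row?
720

Explanation: Arrangements of 6 distinct objects: 6! = 720.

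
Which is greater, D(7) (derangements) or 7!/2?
D(7) = (7-1)·[D(6) + D(5)] = 6·[265 + 44] = 1,854; 7!/2 = 5,040/2 = 2,520.
Final answer: 7!/2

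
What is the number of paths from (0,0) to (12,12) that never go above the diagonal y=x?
208,012

Working:
Counted by the Catalan number C_12: C_12 = C(24,12)/(12+1) = 2,704,156/13 = 208,012.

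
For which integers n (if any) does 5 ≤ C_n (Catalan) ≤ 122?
3, 4, 5

Reasoning: C_2=2; C_3=5; C_4=14; C_5=42; C_6=132. So valid n = 3, 4, 5.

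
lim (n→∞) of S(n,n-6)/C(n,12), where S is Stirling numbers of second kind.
10395
The leading term of S(n,n-6) as a polynomial in n is (11)!!·C(n,12), so the ratio → (11)!! = 10395.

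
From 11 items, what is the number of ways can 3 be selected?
165
C(11,3) = 11! / (3! × (11-3)!)
         = 11! / (3! × 8!)
         = 165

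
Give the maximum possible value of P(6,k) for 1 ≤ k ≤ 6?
P(6,k) increases in k, so maximum at k = 6: 6! = 720.
Final answer: 720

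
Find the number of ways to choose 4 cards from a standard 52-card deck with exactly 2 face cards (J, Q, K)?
51,480

12 face cards and 40 non-face cards: C(12,2) × C(40,2) = 66 × 780 = 51,480.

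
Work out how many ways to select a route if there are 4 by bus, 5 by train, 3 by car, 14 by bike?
By the addition principle: 4 + 5 + 3 + 14 = 26.
Final answer: 26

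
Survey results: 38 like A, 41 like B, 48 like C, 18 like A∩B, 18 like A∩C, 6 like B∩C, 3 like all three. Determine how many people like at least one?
|A∪B∪C| = 38+41+48-18-18-6+3 = 88.

Answer: 88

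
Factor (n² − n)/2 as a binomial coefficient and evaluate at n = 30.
C(n,2); C(30,2) = 435

Solution: (n² − n)/2 = n(n−1)/2 = C(n,2). At n = 30: C(30,2) = 435.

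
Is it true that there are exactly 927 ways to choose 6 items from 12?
C(12,6) = 924 ≠ 927.

Answer: False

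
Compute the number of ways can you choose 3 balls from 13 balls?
286

Solution: C(13,3) = 13! / (3! × (13-3)!)
         = 13! / (3! × 10!)
         = 286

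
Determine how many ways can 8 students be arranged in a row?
Arrangements of 8 distinct objects: 8! = 40,320.

Answer: 40,320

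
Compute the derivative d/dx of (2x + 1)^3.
6(2x + 1)^2
Chain rule: 3(2x+1)^{2} × 2 = 6(2x+1)^{2}.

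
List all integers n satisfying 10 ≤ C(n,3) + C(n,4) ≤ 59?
5, 6

Reasoning: C(4,3)+C(4,4)=5; C(5,3)+C(5,4)=15; C(6,3)+C(6,4)=35; C(7,3)+C(7,4)=70. So valid n = 5, 6.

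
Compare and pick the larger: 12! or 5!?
12!

12!=479,001,600, 5!=120. 12! > 5!.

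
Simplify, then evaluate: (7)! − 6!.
4,320

Reasoning: (7)! − 6! = (7)·6! − 6! = (7−1)·6! = 6·6! = 4,320.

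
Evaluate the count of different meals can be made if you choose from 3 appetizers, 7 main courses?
21
By the multiplication principle: 3 × 7 = 21.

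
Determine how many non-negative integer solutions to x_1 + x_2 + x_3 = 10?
66

Working:
C(10+3-1, 3-1) = 66.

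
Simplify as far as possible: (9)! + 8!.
403,200

Solution: (9)! + 8! = (9)·8! + 8! = (9+1)·8! = 10·8! = 403,200.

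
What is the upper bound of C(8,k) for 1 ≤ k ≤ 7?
70

Explanation: C(8,k) is maximised at the centre of the row: C(8,4) = 70.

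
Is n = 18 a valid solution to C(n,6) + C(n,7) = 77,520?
No
C(18,6) + C(18,7) = 18,564 + 31,824 = 50,388, which does not equal 77,520.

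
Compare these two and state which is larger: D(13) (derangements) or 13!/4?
D(13)

D(13) = (13-1)·[D(12) + D(11)] = 12·[176,214,841 + 14,684,570] = 2,290,792,932; 13!/4 = 6,227,020,800/4 = 1,556,755,200.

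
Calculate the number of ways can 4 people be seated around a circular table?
6
Circular arrangements: (4-1)! = 6.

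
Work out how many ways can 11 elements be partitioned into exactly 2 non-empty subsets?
1,023

Working:
This equals S(11,2), the Stirling number of the 2nd kind.
Using the Stirling recurrence: S(n,k) = k·S(n-1,k) + S(n-1,k-1)
S(11,2) = 2·S(10,2) + S(10,1)
         = 2·511 + 1
         = 1022 + 1
         = 1,023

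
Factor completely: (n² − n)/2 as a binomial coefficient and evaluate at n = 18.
C(n,2); C(18,2) = 153

Reasoning: (n² − n)/2 = n(n−1)/2 = C(n,2). At n = 18: C(18,2) = 153.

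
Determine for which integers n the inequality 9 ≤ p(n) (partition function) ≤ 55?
6, 7, 8, 9, 10

Tabulating p(n) via p(n) = p(n−1) + p(n−2) − p(n−5) − p(n−7) + …: p(5)=7; p(6)=11; p(7)=15; p(8)=22; p(9)=30; p(10)=42; p(11)=56. So valid n = 6, 7, 8, 9, 10.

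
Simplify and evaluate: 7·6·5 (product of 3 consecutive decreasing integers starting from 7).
210

Reasoning: This is P(7,3) = 7!/(4)! = 210.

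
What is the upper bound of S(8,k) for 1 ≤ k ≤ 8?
1,701

Solution: Row S(8,k) for k = 1..8 (via S(n,k) = k·S(n−1,k) + S(n−1,k−1)): 1, 127, 966, 1,701, 1,050, 266, 28, 1. The row is unimodal; maximum at k = 4: 1,701.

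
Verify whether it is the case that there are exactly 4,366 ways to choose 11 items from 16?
C(16,11) = 4,368 ≠ 4366.
Final answer: False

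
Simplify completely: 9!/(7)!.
72

Reasoning: This equals 9×8 = 72.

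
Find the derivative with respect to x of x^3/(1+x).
(3x^2(1+x) - x^3)/(1+x)²

Working:
Quotient rule: [3x^{2}(1+x) - x^3]/(1+x)².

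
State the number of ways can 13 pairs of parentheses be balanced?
742,900

Using the Catalan number formula: C_n = C(2n, n) / (n+1)
C_13 = C(26, 13) / (13+1)
     = 10400600 / 14
     = 742,900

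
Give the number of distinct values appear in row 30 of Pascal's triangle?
16

Row 30 has entries C(30,0)..C(30,30); by symmetry C(30,k)=C(30,30-k), giving 16 distinct values.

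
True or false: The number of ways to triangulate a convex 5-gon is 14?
False

Working:
Triangulations of a convex 5-gon are counted by the Catalan number C_3: C_3 = C(6,3)/(3+1) = 20/4 = 5.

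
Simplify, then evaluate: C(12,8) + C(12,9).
715
By Pascal's identity: C(13,9) = 715.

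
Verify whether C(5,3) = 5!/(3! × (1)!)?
The correct denominator is 3!×2!, giving C(5,3) = 10; the stated RHS is 5!/(3!×1!) = 20 ≠ 10, so the statement does not hold.

Answer: False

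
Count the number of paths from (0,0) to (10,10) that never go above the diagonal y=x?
16,796

Solution: Counted by the Catalan number C_10: C_10 = C(20,10)/(10+1) = 184,756/11 = 16,796.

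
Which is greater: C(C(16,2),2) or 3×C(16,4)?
C(C(16,2),2)
C(C(16,2),2)=7,140, 3×C(16,4)=5,460.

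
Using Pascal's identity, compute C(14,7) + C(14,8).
C(14,7) + C(14,8) = C(15,8) = 6,435.
Final answer: 6,435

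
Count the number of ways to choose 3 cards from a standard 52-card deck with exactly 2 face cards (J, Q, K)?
2,640

Reasoning: 12 face cards and 40 non-face cards: C(12,2) × C(40,1) = 66 × 40 = 2,640.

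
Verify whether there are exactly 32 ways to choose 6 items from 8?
False

Explanation: C(8,6) = 28 ≠ 32.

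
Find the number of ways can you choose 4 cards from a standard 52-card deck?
270,725

Working:
C(52,4) = 270,725.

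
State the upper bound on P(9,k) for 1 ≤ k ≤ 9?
362,880
P(9,k) increases in k, so maximum at k = 9: 9! = 362,880.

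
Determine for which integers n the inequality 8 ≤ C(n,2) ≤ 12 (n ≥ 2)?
C(4,2)=6; C(5,2)=10; C(6,2)=15. So valid n = 5.
Final answer: 5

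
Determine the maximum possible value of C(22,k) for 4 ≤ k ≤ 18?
C(22,k) is maximised at the centre of the row: C(22,11) = 705,432.
Final answer: 705,432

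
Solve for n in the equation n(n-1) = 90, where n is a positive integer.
10

Reasoning: n² − n − 90 = 0, so n = (1 ± √(1 + 4·90))/2 = (1 ± √361)/2 = (1 ± 19)/2, i.e. n = 10 or n = -9. Taking the positive root, n = 10 (check: 10×9 = 90).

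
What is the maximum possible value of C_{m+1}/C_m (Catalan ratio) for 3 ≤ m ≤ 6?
C_{m+1}/C_m = 2(2m+1)/(m+2), which increases with m. Maximum at m = 6: 2·13/8 = 13/4.
Final answer: 13/4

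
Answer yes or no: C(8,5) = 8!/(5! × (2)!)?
No

The correct denominator is 5!×3!, giving C(8,5) = 56; the stated RHS is 8!/(5!×2!) = 168 ≠ 56, so the statement does not hold.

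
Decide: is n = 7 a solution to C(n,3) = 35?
C(7,3) = 7·6·5/3! = 210/6 = 35, which equals 35.

Answer: Yes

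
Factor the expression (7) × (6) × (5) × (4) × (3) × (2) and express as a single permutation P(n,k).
P(7,6) = 7!/(1)!

Working:
Product of 6 consecutive descending integers starting at 7: P(7,6) = 7!/1! = 5,040.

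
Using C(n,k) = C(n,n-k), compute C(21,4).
5,985

Explanation: C(21,4) = C(21,17) = 5,985.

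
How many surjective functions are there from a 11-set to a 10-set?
Onto functions = 10! × S(11,10)
First compute S(11,10) via recurrence:
Using the Stirling recurrence: S(n,k) = k·S(n-1,k) + S(n-1,k-1)
S(11,10) = 10·S(10,10) + S(10,9)
         = 10·1 + 45
         = 10 + 45
         = 55
Then: 3628800 × 55 = 199,584,000
Final answer: 199,584,000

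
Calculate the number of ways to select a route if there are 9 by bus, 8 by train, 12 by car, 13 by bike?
42

Reasoning: By the addition principle: 9 + 8 + 12 + 13 = 42.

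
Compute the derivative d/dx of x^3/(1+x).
(3x^2(1+x) - x^3)/(1+x)²

Reasoning: Quotient rule: [3x^{2}(1+x) - x^3]/(1+x)².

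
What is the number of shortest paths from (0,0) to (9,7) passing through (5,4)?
4,410

To (5,4): C(9,5)=126. From there: C(7,4)=35. Total: 4,410.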